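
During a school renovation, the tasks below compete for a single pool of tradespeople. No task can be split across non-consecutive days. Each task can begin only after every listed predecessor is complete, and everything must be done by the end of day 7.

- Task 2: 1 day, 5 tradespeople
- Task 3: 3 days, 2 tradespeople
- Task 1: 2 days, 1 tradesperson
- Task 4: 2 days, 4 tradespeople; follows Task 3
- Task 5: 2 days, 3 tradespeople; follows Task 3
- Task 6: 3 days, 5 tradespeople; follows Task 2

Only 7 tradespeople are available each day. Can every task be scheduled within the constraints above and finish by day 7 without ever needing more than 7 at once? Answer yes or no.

Schedule Task 2@1, Task 3@1, Task 1@4, Task 4@5, Task 5@6, Task 6@2: d1:7  d2:7  d3:7  d4:6  d5:5  d6:7  d7:3 — peak 7 ≤ 7.

yes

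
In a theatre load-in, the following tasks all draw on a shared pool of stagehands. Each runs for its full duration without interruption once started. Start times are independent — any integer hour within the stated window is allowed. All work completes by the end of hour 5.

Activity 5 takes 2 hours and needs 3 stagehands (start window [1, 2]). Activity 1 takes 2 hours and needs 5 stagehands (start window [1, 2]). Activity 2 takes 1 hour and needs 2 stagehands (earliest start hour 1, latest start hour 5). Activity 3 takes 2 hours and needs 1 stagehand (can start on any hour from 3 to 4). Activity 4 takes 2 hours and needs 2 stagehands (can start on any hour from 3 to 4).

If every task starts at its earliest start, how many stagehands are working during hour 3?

3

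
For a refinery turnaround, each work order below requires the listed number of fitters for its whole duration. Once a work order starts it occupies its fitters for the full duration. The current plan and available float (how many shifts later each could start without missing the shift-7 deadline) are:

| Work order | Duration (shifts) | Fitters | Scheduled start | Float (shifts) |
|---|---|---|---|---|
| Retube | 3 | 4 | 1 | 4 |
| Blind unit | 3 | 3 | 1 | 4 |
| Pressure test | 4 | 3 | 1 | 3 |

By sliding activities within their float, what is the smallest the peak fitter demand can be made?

6

Early-start (Retube@1, Blind unit@1, Pressure test@1) gives peak 10: s1:10  s2:10  s3:10  s4:3  s5:0  s6:0  s7:0.
Shift Blind unit→4, Pressure test→4.
Schedule Retube@1, Blind unit@4, Pressure test@4: s1:4  s2:4  s3:4  s4:6  s5:6  s6:6  s7:3 — peak 6.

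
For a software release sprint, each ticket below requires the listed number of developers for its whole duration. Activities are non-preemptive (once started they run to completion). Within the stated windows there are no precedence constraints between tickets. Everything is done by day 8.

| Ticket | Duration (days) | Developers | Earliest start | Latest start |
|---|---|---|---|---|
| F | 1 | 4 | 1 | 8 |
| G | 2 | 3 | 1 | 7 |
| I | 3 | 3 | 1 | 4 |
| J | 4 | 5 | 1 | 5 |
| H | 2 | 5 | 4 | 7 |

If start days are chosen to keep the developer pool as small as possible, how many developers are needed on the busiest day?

8

Early-start (F@1, G@1, I@1, J@1, H@4) gives peak 15: d1:15  d2:11  d3:8  d4:10  d5:5  d6:0  d7:0  d8:0.
Shift I→2, J→3, H→7.
Schedule F@1, G@1, I@2, J@3, H@7: d1:7  d2:6  d3:8  d4:8  d5:5  d6:5  d7:5  d8:5 — peak 8.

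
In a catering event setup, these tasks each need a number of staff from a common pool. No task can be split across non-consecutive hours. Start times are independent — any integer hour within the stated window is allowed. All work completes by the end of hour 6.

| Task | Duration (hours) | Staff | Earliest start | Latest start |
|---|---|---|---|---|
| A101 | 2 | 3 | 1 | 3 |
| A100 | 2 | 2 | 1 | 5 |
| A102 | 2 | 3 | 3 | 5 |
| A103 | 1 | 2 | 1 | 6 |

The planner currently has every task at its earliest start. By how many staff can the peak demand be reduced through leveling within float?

3

Early-start peak: h1:7  h2:5  h3:3  h4:3  h5:0  h6:0 ⇒ 7.
Leveled (A101@1, A100@3, A102@5, A103@3): h1:3  h2:3  h3:4  h4:2  h5:3  h6:3 ⇒ 4.
Reduction 7 − 4 = 3.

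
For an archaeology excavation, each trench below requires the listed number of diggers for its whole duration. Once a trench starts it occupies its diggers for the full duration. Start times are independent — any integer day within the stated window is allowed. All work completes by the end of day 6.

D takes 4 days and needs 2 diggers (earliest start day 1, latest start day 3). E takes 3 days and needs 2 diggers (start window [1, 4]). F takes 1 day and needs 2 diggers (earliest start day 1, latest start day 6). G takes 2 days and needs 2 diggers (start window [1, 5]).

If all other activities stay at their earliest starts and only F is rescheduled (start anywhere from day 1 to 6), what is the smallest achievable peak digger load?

F@1: d1:8  d2:6  d3:4  d4:2  d5:0  d6:0 → peak 8
F@2: d1:6  d2:8  d3:4  d4:2  d5:0  d6:0 → peak 8
F@3: d1:6  d2:6  d3:6  d4:2  d5:0  d6:0 → peak 6
F@4: d1:6  d2:6  d3:4  d4:4  d5:0  d6:0 → peak 6
F@5: d1:6  d2:6  d3:4  d4:2  d5:2  d6:0 → peak 6
F@6: d1:6  d2:6  d3:4  d4:2  d5:0  d6:2 → peak 6
Best is F@3, peak 6.

6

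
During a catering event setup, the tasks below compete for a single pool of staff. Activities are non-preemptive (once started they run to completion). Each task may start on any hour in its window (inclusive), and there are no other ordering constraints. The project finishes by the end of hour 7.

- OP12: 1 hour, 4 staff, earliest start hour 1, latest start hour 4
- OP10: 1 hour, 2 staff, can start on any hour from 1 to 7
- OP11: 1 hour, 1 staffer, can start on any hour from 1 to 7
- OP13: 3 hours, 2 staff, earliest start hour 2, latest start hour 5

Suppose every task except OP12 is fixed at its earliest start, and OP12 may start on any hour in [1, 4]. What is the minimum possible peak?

6

OP12@1: h1:7  h2:2  h3:2  h4:2  h5:0  h6:0  h7:0 → peak 7
OP12@2: h1:3  h2:6  h3:2  h4:2  h5:0  h6:0  h7:0 → peak 6
OP12@3: h1:3  h2:2  h3:6  h4:2  h5:0  h6:0  h7:0 → peak 6
OP12@4: h1:3  h2:2  h3:2  h4:6  h5:0  h6:0  h7:0 → peak 6
Best is OP12@2, peak 6.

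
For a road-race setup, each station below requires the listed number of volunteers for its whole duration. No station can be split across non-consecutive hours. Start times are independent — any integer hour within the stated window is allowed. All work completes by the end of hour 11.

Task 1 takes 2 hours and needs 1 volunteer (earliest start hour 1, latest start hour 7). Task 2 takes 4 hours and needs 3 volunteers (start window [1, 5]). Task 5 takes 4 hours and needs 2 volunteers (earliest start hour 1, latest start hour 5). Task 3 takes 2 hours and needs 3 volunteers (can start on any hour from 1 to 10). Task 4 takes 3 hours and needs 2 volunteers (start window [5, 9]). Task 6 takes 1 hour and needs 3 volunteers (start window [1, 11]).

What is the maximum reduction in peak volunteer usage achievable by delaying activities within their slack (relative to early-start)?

8

Early-start peak: h1:12  h2:9  h3:5  h4:5  h5:2  h6:2  h7:2  h8:0  h9:0  h10:0  h11:0 ⇒ 12.
Leveled (Task 1@1, Task 2@1, Task 5@5, Task 3@9, Task 4@5, Task 6@11): h1:4  h2:4  h3:3  h4:3  h5:4  h6:4  h7:4  h8:2  h9:3  h10:3  h11:3 ⇒ 4.
Reduction 12 − 4 = 8.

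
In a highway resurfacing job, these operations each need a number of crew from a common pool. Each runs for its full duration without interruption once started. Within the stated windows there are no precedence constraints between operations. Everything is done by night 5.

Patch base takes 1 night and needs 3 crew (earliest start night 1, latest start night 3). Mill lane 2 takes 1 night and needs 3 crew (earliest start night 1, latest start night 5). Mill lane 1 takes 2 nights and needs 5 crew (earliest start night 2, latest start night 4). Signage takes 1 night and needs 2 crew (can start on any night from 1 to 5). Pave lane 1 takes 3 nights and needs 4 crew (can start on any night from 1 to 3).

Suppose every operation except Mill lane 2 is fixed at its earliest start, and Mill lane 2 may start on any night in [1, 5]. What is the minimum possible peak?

9

Mill lane 2@1: n1:12  n2:9  n3:9  n4:0  n5:0 → peak 12
Mill lane 2@2: n1:9  n2:12  n3:9  n4:0  n5:0 → peak 12
Mill lane 2@3: n1:9  n2:9  n3:12  n4:0  n5:0 → peak 12
Mill lane 2@4: n1:9  n2:9  n3:9  n4:3  n5:0 → peak 9
Mill lane 2@5: n1:9  n2:9  n3:9  n4:0  n5:3 → peak 9
Best is Mill lane 2@4, peak 9.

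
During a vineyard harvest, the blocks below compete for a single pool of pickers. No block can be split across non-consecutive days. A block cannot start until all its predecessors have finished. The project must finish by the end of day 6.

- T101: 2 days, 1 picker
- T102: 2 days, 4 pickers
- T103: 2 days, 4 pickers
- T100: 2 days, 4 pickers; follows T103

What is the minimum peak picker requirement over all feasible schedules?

5

Early-start (T101@1, T102@1, T103@1, T100@3) gives peak 9: d1:9  d2:9  d3:4  d4:4  d5:0  d6:0.
Shift T103→3, T100→5.
Schedule T101@1, T102@1, T103@3, T100@5: d1:5  d2:5  d3:4  d4:4  d5:4  d6:4 — peak 5.
Total picker-days = 26 over 6 days ⇒ peak ≥ ⌈26/6⌉ = 5, so 5 is optimal.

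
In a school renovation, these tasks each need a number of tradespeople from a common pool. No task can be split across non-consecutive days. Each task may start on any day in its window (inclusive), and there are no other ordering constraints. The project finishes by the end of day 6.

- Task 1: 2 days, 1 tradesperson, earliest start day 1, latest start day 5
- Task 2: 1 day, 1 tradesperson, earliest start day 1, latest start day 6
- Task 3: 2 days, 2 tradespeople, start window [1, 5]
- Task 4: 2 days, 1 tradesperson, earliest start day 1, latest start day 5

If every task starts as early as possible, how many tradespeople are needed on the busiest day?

5

Early-start schedule: Task 1@1, Task 2@1, Task 3@1, Task 4@1.
Load per day: day 1: 5, day 2: 4, day 3: 0, day 4: 0, day 5: 0, day 6: 0.
Peak is 5.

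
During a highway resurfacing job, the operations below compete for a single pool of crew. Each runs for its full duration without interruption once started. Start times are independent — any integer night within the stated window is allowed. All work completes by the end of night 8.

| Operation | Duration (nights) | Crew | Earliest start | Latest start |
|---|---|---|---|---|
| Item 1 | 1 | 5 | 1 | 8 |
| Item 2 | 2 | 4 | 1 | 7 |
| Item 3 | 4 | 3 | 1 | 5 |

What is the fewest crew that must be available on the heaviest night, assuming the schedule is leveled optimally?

Early-start (Item 1@1, Item 2@1, Item 3@1) gives peak 12: n1:12  n2:7  n3:3  n4:3  n5:0  n6:0  n7:0  n8:0.
Shift Item 2→2, Item 3→4.
Schedule Item 1@1, Item 2@2, Item 3@4: n1:5  n2:4  n3:4  n4:3  n5:3  n6:3  n7:3  n8:0 — peak 5.

5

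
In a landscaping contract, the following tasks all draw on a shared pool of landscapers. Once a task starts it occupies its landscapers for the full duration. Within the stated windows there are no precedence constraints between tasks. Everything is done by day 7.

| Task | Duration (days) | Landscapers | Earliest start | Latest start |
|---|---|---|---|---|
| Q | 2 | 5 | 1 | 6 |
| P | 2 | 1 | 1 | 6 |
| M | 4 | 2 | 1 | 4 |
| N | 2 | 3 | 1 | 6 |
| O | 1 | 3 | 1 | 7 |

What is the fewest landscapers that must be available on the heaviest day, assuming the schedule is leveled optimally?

5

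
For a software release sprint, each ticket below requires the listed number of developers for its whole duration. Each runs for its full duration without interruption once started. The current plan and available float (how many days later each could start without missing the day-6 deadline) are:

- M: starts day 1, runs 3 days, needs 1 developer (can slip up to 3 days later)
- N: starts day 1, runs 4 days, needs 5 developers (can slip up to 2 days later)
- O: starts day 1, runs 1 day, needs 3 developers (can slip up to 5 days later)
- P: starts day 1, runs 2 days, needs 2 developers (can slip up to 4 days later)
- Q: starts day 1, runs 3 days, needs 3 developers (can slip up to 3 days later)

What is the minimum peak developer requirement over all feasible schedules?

8

Early-start (M@1, N@1, O@1, P@1, Q@1) gives peak 14: d1:14  d2:11  d3:9  d4:5  d5:0  d6:0.
Shift O→5, Q→4.
Schedule M@1, N@1, O@5, P@1, Q@4: d1:8  d2:8  d3:6  d4:8  d5:6  d6:3 — peak 8.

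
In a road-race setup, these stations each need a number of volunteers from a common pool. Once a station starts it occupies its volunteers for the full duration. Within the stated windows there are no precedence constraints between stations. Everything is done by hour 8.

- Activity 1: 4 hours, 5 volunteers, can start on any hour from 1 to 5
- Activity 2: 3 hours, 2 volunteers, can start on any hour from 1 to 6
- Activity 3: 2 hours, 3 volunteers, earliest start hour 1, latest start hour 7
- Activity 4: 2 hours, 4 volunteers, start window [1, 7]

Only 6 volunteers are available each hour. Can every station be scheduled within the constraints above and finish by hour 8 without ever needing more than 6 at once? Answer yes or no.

Schedule Activity 1@1, Activity 2@5, Activity 3@5, Activity 4@7: h1:5  h2:5  h3:5  h4:5  h5:5  h6:5  h7:6  h8:4 — peak 6 ≤ 6.

yes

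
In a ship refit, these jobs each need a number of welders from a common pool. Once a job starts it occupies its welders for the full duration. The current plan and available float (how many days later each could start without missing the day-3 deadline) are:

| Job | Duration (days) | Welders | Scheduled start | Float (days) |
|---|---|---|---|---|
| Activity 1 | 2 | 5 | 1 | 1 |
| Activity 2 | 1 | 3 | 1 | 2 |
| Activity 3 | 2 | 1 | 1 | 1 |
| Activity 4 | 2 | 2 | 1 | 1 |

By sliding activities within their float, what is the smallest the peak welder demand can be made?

Early-start (Activity 1@1, Activity 2@1, Activity 3@1, Activity 4@1) gives peak 11: d1:11  d2:8  d3:0.
Shift Activity 3→2, Activity 4→2.
Schedule Activity 1@1, Activity 2@1, Activity 3@2, Activity 4@2: d1:8  d2:8  d3:3 — peak 8.
No arrangement of the 24 feasible schedules does better.

8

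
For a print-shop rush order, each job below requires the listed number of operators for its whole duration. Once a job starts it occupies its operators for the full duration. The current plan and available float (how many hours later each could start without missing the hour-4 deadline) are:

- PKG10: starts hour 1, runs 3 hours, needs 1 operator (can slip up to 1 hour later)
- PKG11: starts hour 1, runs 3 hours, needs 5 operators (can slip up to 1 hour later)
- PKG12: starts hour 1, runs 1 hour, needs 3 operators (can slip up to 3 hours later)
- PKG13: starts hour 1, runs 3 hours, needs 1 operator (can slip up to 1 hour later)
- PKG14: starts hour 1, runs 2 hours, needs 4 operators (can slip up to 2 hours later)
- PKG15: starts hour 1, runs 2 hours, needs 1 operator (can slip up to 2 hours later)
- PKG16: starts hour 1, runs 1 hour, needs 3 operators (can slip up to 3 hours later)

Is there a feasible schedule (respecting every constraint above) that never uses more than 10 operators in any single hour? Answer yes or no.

no

The minimum achievable peak is 11; 10 < 11, so no feasible schedule stays within the cap.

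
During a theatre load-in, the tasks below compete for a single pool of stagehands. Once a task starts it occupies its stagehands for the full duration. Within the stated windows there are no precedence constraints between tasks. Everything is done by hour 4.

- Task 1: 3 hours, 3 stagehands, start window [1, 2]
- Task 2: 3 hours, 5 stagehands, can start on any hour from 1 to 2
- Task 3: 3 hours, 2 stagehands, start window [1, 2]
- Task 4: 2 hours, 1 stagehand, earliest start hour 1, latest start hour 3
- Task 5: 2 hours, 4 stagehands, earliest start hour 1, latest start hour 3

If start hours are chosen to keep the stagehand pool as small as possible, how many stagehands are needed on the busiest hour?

Early-start (Task 1@1, Task 2@1, Task 3@1, Task 4@1, Task 5@1) gives peak 15: h1:15  h2:15  h3:10  h4:0.
Shift Task 5→3.
Schedule Task 1@1, Task 2@1, Task 3@1, Task 4@1, Task 5@3: h1:11  h2:11  h3:14  h4:4 — peak 14.

14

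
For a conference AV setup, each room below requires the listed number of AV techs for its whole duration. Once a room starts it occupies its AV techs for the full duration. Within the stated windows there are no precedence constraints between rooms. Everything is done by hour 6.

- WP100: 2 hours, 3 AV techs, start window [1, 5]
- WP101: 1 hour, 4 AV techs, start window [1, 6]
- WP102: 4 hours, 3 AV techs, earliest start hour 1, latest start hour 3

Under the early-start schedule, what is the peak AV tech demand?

Early-start schedule: WP100@1, WP101@1, WP102@1.
Load per hour: hour 1: 10, hour 2: 6, hour 3: 3, hour 4: 3, hour 5: 0, hour 6: 0.
Peak is 10.

10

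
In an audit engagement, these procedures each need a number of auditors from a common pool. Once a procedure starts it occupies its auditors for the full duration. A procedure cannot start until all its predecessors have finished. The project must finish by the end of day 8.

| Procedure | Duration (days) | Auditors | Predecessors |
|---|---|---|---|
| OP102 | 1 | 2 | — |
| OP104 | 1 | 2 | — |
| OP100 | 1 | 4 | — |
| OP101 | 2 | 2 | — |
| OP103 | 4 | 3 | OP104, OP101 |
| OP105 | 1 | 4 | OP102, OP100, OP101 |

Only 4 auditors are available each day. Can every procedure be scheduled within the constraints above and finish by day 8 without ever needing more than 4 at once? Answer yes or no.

Schedule OP102@1, OP104@2, OP100@3, OP101@1, OP103@4, OP105@8: d1:4  d2:4  d3:4  d4:3  d5:3  d6:3  d7:3  d8:4 — peak 4 ≤ 4.

yes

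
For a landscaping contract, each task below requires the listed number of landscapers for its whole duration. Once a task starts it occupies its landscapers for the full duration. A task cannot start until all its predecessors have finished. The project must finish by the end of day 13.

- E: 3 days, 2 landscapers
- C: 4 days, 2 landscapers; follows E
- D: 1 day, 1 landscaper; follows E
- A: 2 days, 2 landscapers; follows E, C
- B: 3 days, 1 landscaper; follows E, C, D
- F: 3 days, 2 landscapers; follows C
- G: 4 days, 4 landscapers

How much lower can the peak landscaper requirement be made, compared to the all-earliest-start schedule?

Early-start peak: d1:6  d2:6  d3:6  d4:7  d5:2  d6:2  d7:2  d8:5  d9:5  d10:3  d11:0  d12:0  d13:0 ⇒ 7.
Leveled (E@1, C@4, D@4, A@8, B@8, F@11, G@10): d1:2  d2:2  d3:2  d4:3  d5:2  d6:2  d7:2  d8:3  d9:3  d10:5  d11:6  d12:6  d13:6 ⇒ 6.
Reduction 7 − 6 = 1.

1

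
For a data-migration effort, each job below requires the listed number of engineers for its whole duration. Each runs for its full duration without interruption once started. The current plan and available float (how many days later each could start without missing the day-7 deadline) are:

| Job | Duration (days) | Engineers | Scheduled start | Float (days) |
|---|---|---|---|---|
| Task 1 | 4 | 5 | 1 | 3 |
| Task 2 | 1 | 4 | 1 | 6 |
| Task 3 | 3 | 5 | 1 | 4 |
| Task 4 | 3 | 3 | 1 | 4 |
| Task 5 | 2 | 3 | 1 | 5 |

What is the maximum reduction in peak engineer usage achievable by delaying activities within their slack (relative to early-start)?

11

Early-start peak: d1:20  d2:16  d3:13  d4:5  d5:0  d6:0  d7:0 ⇒ 20.
Leveled (Task 1@1, Task 2@1, Task 3@5, Task 4@2, Task 5@5): d1:9  d2:8  d3:8  d4:8  d5:8  d6:8  d7:5 ⇒ 9.
Reduction 20 − 9 = 11.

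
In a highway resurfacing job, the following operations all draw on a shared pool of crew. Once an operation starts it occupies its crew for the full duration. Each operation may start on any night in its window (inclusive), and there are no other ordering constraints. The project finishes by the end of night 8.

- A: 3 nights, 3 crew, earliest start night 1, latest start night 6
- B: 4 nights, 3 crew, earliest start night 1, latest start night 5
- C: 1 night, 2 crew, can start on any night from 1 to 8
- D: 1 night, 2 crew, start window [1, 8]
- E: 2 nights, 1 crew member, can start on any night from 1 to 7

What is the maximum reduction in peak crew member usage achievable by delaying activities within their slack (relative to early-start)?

7

Early-start peak: n1:11  n2:7  n3:6  n4:3  n5:0  n6:0  n7:0  n8:0 ⇒ 11.
Leveled (A@1, B@4, C@8, D@8, E@1): n1:4  n2:4  n3:3  n4:3  n5:3  n6:3  n7:3  n8:4 ⇒ 4.
Reduction 11 − 4 = 7.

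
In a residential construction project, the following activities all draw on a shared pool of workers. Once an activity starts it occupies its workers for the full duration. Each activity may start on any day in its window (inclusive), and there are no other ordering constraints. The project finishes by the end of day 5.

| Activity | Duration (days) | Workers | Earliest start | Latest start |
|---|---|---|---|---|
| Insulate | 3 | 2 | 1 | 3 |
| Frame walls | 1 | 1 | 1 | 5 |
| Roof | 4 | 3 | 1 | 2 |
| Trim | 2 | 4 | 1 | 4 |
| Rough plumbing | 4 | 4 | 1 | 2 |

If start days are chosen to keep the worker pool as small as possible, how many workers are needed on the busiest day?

11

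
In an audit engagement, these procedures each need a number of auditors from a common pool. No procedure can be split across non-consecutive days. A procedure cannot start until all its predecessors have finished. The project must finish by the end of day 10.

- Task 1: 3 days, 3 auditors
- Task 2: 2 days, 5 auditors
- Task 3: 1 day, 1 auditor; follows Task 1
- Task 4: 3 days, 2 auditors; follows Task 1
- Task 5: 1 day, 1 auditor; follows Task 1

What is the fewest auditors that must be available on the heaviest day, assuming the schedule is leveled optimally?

5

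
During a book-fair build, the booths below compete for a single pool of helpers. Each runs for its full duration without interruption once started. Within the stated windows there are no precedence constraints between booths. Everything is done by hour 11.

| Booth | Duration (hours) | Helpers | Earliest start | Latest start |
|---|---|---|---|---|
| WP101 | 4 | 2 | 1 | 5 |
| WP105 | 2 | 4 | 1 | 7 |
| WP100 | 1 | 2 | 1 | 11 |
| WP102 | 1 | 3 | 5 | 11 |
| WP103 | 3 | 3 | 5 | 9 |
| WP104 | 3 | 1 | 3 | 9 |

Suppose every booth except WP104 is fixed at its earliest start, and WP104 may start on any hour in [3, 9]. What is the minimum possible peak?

WP104@3: h1:8  h2:6  h3:3  h4:3  h5:7  h6:3  h7:3  h8:0  h9:0  h10:0  h11:0 → peak 8
WP104@4: h1:8  h2:6  h3:2  h4:3  h5:7  h6:4  h7:3  h8:0  h9:0  h10:0  h11:0 → peak 8
WP104@5: h1:8  h2:6  h3:2  h4:2  h5:7  h6:4  h7:4  h8:0  h9:0  h10:0  h11:0 → peak 8
WP104@6: h1:8  h2:6  h3:2  h4:2  h5:6  h6:4  h7:4  h8:1  h9:0  h10:0  h11:0 → peak 8
WP104@7: h1:8  h2:6  h3:2  h4:2  h5:6  h6:3  h7:4  h8:1  h9:1  h10:0  h11:0 → peak 8
WP104@8: h1:8  h2:6  h3:2  h4:2  h5:6  h6:3  h7:3  h8:1  h9:1  h10:1  h11:0 → peak 8
WP104@9: h1:8  h2:6  h3:2  h4:2  h5:6  h6:3  h7:3  h8:0  h9:1  h10:1  h11:1 → peak 8
Best is WP104@3, peak 8.

8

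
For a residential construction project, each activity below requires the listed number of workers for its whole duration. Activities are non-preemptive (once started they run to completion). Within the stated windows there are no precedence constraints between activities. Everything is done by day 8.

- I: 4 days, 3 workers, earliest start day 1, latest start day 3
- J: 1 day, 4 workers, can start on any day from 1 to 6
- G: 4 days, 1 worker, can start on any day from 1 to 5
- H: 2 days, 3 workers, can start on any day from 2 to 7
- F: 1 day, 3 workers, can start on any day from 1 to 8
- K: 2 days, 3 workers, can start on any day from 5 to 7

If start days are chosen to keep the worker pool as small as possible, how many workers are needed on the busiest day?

Early-start (I@1, J@1, G@1, H@2, F@1, K@5) gives peak 11: d1:11  d2:7  d3:7  d4:4  d5:3  d6:3  d7:0  d8:0.
Shift J→5, H→6, F→6, K→7.
Schedule I@1, J@5, G@1, H@6, F@6, K@7: d1:4  d2:4  d3:4  d4:4  d5:4  d6:6  d7:6  d8:3 — peak 6.

6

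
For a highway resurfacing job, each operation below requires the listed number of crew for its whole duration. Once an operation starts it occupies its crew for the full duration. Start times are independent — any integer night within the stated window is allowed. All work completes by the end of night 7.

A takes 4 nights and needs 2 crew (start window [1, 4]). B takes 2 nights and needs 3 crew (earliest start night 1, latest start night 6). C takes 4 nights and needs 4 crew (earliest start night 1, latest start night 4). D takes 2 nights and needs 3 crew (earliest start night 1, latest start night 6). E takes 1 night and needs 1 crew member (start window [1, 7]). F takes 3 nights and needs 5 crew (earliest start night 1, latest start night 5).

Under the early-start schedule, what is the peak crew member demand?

Early-start schedule: A@1, B@1, C@1, D@1, E@1, F@1.
Load per night: night 1: 18, night 2: 17, night 3: 11, night 4: 6, night 5: 0, night 6: 0, night 7: 0.
Peak is 18.

18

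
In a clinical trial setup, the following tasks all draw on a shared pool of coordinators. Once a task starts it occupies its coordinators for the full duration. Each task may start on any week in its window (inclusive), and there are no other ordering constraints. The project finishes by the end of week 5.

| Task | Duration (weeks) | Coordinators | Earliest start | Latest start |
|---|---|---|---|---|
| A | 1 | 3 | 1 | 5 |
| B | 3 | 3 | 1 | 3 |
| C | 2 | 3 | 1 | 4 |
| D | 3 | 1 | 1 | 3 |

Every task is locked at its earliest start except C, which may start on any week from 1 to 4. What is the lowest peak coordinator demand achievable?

C@1: w1:10  w2:7  w3:4  w4:0  w5:0 → peak 10
C@2: w1:7  w2:7  w3:7  w4:0  w5:0 → peak 7
C@3: w1:7  w2:4  w3:7  w4:3  w5:0 → peak 7
C@4: w1:7  w2:4  w3:4  w4:3  w5:3 → peak 7
Best is C@2, peak 7.

7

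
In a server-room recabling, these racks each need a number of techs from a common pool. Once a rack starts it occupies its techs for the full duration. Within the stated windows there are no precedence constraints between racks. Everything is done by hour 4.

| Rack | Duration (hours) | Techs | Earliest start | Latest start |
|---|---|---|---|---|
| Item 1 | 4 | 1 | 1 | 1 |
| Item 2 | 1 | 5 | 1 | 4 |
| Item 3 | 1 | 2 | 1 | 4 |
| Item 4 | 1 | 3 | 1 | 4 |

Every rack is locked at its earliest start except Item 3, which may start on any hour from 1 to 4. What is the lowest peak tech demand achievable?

9

Item 3@1: h1:11  h2:1  h3:1  h4:1 → peak 11
Item 3@2: h1:9  h2:3  h3:1  h4:1 → peak 9
Item 3@3: h1:9  h2:1  h3:3  h4:1 → peak 9
Item 3@4: h1:9  h2:1  h3:1  h4:3 → peak 9
Best is Item 3@2, peak 9.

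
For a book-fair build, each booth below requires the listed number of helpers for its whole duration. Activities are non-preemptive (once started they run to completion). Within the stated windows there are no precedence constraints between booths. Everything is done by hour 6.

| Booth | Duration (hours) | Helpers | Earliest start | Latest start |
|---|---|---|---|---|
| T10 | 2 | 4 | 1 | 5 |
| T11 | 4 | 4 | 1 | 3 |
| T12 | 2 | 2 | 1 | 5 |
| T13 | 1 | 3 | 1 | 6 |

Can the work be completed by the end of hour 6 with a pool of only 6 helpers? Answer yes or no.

no

The minimum achievable peak is 7; 6 < 7, so no feasible schedule stays within the cap.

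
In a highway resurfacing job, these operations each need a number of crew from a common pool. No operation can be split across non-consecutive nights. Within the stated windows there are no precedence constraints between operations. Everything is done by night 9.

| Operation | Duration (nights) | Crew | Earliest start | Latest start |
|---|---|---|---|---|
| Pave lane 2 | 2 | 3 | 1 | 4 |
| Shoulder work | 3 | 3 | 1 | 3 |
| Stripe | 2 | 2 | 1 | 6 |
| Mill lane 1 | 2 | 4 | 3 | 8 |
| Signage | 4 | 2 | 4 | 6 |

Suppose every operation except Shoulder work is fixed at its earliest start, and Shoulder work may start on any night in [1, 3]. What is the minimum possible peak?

8

Shoulder work@1: n1:8  n2:8  n3:7  n4:6  n5:2  n6:2  n7:2  n8:0  n9:0 → peak 8
Shoulder work@2: n1:5  n2:8  n3:7  n4:9  n5:2  n6:2  n7:2  n8:0  n9:0 → peak 9
Shoulder work@3: n1:5  n2:5  n3:7  n4:9  n5:5  n6:2  n7:2  n8:0  n9:0 → peak 9
Best is Shoulder work@1, peak 8.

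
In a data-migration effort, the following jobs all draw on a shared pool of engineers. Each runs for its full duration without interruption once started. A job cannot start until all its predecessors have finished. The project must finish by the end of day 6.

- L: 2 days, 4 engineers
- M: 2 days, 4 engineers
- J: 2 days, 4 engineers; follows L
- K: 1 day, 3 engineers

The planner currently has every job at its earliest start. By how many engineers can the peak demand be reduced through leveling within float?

4

Early-start peak: d1:11  d2:8  d3:4  d4:4  d5:0  d6:0 ⇒ 11.
Leveled (L@1, M@3, J@5, K@1): d1:7  d2:4  d3:4  d4:4  d5:4  d6:4 ⇒ 7.
Reduction 11 − 7 = 4.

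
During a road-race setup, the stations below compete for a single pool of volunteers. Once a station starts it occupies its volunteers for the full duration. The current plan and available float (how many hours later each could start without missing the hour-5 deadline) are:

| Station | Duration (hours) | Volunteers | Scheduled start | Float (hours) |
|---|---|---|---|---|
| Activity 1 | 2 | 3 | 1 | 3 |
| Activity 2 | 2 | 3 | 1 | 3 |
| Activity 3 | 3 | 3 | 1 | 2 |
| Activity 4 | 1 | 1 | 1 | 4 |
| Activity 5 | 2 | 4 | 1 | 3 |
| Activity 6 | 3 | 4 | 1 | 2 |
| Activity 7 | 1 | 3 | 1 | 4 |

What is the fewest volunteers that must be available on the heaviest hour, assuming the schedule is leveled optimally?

10

Early-start (Activity 1@1, Activity 2@1, Activity 3@1, Activity 4@1, Activity 5@1, Activity 6@1, Activity 7@1) gives peak 21: h1:21  h2:17  h3:7  h4:0  h5:0.
Shift Activity 5→4, Activity 6→3, Activity 7→3.
Schedule Activity 1@1, Activity 2@1, Activity 3@1, Activity 4@1, Activity 5@4, Activity 6@3, Activity 7@3: h1:10  h2:9  h3:10  h4:8  h5:8 — peak 10.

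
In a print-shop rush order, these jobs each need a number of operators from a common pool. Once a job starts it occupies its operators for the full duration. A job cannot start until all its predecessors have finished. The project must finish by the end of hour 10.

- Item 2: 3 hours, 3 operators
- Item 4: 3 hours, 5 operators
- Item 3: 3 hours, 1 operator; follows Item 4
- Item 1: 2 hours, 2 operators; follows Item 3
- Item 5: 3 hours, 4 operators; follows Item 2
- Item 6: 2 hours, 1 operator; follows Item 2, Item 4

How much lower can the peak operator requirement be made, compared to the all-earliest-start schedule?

Early-start peak: h1:8  h2:8  h3:8  h4:6  h5:6  h6:5  h7:2  h8:2  h9:0  h10:0 ⇒ 8.
Leveled (Item 2@4, Item 4@1, Item 3@4, Item 1@7, Item 5@7, Item 6@9): h1:5  h2:5  h3:5  h4:4  h5:4  h6:4  h7:6  h8:6  h9:5  h10:1 ⇒ 6.
Reduction 8 − 6 = 2.

2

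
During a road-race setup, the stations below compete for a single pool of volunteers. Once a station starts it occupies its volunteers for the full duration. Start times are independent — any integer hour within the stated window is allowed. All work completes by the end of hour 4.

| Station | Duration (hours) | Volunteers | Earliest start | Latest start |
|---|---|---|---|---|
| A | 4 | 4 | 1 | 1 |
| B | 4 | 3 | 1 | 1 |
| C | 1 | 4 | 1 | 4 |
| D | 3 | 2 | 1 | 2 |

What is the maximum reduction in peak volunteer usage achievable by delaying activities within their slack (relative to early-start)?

2

Early-start peak: h1:13  h2:9  h3:9  h4:7 ⇒ 13.
Leveled (A@1, B@1, C@1, D@2): h1:11  h2:9  h3:9  h4:9 ⇒ 11.
Reduction 13 − 11 = 2.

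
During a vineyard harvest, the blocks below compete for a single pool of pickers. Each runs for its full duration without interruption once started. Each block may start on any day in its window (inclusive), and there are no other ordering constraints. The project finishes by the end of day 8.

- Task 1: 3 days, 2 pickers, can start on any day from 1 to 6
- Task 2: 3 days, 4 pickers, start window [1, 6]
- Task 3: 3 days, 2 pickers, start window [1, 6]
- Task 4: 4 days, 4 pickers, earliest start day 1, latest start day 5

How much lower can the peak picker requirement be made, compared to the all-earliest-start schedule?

Early-start peak: d1:12  d2:12  d3:12  d4:4  d5:0  d6:0  d7:0  d8:0 ⇒ 12.
Leveled (Task 1@1, Task 2@1, Task 3@4, Task 4@4): d1:6  d2:6  d3:6  d4:6  d5:6  d6:6  d7:4  d8:0 ⇒ 6.
Reduction 12 − 6 = 6.

6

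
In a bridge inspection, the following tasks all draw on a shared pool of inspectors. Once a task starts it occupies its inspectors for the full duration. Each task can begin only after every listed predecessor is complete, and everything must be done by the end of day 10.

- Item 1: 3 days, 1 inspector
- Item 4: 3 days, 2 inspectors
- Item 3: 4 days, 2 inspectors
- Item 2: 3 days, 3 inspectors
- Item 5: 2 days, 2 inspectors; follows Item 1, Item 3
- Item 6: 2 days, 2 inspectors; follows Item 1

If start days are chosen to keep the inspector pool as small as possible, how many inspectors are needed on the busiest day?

4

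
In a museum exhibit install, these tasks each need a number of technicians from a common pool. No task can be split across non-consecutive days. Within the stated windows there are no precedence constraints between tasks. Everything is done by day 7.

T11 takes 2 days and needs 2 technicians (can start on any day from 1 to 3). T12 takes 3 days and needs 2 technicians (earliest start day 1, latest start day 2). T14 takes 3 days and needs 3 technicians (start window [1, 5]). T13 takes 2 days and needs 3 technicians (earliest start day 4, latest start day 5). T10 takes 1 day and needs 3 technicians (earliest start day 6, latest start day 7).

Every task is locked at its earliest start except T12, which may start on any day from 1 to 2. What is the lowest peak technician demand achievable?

T12@1: d1:7  d2:7  d3:5  d4:3  d5:3  d6:3  d7:0 → peak 7
T12@2: d1:5  d2:7  d3:5  d4:5  d5:3  d6:3  d7:0 → peak 7
Best is T12@1, peak 7.

7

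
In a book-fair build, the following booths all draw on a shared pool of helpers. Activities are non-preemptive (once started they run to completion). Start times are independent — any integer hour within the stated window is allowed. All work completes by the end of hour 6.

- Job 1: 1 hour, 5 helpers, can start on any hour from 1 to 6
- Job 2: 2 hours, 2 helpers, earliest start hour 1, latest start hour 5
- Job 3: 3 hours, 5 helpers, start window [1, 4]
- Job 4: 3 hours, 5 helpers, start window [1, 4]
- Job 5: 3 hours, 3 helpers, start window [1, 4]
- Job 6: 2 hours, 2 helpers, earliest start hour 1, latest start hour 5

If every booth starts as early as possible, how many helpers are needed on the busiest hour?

22

Early-start schedule: Job 1@1, Job 2@1, Job 3@1, Job 4@1, Job 5@1, Job 6@1.
Load per hour: hour 1: 22, hour 2: 17, hour 3: 13, hour 4: 0, hour 5: 0, hour 6: 0.
Peak is 22.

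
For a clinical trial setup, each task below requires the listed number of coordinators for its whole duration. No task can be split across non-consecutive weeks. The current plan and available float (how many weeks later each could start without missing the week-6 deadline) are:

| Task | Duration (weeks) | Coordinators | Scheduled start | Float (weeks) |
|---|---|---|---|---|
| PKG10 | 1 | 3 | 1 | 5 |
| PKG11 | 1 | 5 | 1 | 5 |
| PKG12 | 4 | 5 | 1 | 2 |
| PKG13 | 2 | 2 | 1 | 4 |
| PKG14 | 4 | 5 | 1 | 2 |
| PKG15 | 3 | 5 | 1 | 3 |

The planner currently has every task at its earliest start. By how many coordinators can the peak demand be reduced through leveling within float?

Early-start peak: w1:25  w2:17  w3:15  w4:10  w5:0  w6:0 ⇒ 25.
Leveled (PKG10@1, PKG11@1, PKG12@1, PKG13@1, PKG14@2, PKG15@3): w1:15  w2:12  w3:15  w4:15  w5:10  w6:0 ⇒ 15.
Reduction 25 − 15 = 10.

10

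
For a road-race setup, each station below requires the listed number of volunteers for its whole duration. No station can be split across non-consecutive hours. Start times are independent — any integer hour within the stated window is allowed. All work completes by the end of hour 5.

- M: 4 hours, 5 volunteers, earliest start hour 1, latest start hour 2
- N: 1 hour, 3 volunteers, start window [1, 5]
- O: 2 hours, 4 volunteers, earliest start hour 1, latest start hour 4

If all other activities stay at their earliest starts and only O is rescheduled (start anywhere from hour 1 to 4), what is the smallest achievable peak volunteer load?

O@1: h1:12  h2:9  h3:5  h4:5  h5:0 → peak 12
O@2: h1:8  h2:9  h3:9  h4:5  h5:0 → peak 9
O@3: h1:8  h2:5  h3:9  h4:9  h5:0 → peak 9
O@4: h1:8  h2:5  h3:5  h4:9  h5:4 → peak 9
Best is O@2, peak 9.

9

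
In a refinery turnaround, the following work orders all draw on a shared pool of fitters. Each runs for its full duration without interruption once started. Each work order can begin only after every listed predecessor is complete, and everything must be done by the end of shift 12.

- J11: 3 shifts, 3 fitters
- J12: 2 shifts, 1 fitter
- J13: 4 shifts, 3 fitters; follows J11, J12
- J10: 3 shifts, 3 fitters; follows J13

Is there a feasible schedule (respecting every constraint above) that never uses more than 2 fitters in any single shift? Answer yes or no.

no

Total fitter-shifts = 32; over 12 shifts the average is 32/12 > 2, so some shift must exceed 2.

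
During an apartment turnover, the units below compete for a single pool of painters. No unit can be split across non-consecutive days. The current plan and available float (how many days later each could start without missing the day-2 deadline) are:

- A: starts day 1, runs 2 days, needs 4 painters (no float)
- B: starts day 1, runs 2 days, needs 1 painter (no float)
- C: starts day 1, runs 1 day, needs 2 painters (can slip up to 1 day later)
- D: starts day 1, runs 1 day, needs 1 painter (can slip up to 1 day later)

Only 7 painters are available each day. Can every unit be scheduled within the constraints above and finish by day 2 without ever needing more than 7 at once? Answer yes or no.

yes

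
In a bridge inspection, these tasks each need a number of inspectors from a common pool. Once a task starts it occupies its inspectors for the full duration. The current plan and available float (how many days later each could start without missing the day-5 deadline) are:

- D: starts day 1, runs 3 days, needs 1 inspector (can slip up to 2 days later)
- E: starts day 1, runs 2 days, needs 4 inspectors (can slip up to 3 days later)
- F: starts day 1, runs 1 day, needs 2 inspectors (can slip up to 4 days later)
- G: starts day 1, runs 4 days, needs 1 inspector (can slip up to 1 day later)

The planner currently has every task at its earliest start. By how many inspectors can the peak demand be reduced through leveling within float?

Early-start peak: d1:8  d2:6  d3:2  d4:1  d5:0 ⇒ 8.
Leveled (D@1, E@4, F@1, G@1): d1:4  d2:2  d3:2  d4:5  d5:4 ⇒ 5.
Reduction 8 − 5 = 3.

3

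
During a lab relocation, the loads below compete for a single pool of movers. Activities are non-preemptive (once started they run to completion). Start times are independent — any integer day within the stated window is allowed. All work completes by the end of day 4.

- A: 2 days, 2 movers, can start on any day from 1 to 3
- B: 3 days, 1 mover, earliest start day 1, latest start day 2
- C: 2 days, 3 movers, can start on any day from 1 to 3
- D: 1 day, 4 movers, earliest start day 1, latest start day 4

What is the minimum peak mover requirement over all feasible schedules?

Early-start (A@1, B@1, C@1, D@1) gives peak 10: d1:10  d2:6  d3:1  d4:0.
Shift D→3.
Schedule A@1, B@1, C@1, D@3: d1:6  d2:6  d3:5  d4:0 — peak 6.

6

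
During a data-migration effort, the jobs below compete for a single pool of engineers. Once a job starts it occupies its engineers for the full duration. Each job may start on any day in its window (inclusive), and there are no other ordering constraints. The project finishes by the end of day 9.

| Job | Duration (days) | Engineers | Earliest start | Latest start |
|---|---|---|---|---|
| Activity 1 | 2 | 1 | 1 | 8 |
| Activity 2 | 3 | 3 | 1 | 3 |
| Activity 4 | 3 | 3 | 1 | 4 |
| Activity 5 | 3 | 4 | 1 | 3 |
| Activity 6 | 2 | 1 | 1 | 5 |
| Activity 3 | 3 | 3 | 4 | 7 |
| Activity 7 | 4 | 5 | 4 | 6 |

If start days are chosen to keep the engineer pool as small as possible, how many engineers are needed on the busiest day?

8

Early-start (Activity 1@1, Activity 2@1, Activity 4@1, Activity 5@1, Activity 6@1, Activity 3@4, Activity 7@4) gives peak 12: d1:12  d2:12  d3:10  d4:8  d5:8  d6:8  d7:5  d8:0  d9:0.
Shift Activity 4→4, Activity 6→3, Activity 3→7, Activity 7→5.
Schedule Activity 1@1, Activity 2@1, Activity 4@4, Activity 5@1, Activity 6@3, Activity 3@7, Activity 7@5: d1:8  d2:8  d3:8  d4:4  d5:8  d6:8  d7:8  d8:8  d9:3 — peak 8.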